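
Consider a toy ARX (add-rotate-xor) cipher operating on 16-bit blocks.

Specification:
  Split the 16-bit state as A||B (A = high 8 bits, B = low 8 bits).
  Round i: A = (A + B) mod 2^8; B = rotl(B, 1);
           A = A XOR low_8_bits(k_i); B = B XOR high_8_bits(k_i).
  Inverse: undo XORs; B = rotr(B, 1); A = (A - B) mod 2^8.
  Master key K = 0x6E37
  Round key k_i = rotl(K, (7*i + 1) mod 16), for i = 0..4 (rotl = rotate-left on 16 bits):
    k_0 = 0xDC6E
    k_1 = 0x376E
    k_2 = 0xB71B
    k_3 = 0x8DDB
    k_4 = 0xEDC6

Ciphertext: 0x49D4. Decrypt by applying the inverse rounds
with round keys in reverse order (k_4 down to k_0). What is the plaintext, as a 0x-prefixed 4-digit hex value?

0x2C44

s_0 = ciphertext = 0x49D4
s_1 = InvRound(s_0, k_4) = 0xF39C
s_2 = InvRound(s_1, k_3) = 0xA088
s_3 = InvRound(s_2, k_2) = 0x1C9F
s_4 = InvRound(s_3, k_1) = 0x1E54
s_5 = InvRound(s_4, k_0) = 0x2C44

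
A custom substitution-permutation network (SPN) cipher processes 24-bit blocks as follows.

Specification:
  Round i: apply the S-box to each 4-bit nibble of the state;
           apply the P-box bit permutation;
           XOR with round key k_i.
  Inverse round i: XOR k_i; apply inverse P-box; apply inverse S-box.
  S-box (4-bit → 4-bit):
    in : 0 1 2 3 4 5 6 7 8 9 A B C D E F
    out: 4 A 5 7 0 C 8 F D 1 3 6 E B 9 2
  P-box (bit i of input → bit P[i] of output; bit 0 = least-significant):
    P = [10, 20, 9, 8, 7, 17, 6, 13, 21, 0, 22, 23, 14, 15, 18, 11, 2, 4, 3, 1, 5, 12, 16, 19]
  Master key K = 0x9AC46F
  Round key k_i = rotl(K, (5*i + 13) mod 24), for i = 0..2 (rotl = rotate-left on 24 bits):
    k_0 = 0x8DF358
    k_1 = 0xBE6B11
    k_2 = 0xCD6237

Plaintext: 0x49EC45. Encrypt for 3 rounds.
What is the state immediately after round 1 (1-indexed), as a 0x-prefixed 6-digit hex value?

0x4DB85D

s_0 = plaintext = 0x49EC45
s_1 = Round(s_0, k_0) = 0x4DB85D
s_2 = Round(s_1, k_1) = 0x4ACE47
s_3 = Round(s_2, k_2) = 0x79ED23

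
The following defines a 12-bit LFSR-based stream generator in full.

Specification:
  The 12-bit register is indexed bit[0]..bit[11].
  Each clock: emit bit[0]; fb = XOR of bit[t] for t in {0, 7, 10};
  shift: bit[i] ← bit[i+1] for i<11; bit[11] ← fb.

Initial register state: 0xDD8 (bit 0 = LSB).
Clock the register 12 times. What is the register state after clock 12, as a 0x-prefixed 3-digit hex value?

reg_0 = 0xDD8
clock 1: out=0, reg = 0x6EC
clock 2: out=0, reg = 0x376
clock 3: out=0, reg = 0x1BB
clock 4: out=1, reg = 0x0DD
clock 5: out=1, reg = 0x06E
clock 6: out=0, reg = 0x037
clock 7: out=1, reg = 0x81B
clock 8: out=1, reg = 0xC0D
clock 9: out=1, reg = 0x606
clock 10: out=0, reg = 0xB03
clock 11: out=1, reg = 0xD81
clock 12: out=1, reg = 0xEC0

0xEC0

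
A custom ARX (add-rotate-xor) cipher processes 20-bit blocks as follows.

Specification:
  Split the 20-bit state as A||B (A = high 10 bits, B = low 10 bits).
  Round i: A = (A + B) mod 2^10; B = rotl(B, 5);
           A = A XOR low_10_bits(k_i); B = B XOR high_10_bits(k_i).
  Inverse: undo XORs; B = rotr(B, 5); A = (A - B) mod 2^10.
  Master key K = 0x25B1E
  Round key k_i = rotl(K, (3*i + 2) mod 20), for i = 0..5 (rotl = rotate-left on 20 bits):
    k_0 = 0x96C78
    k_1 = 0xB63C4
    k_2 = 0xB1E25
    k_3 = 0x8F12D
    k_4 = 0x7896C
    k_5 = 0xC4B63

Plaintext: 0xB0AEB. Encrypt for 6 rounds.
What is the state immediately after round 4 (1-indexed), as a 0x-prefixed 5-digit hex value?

s_0 = plaintext = 0xB0AEB
s_1 = Round(s_0, k_0) = 0x7572C
s_2 = Round(s_1, k_1) = 0xB1741
s_3 = Round(s_2, k_2) = 0x08EFD
s_4 = Round(s_3, k_3) = 0x8358B
s_5 = Round(s_4, k_4) = 0xBD08E
s_6 = Round(s_5, k_5) = 0x386D6

0x8358B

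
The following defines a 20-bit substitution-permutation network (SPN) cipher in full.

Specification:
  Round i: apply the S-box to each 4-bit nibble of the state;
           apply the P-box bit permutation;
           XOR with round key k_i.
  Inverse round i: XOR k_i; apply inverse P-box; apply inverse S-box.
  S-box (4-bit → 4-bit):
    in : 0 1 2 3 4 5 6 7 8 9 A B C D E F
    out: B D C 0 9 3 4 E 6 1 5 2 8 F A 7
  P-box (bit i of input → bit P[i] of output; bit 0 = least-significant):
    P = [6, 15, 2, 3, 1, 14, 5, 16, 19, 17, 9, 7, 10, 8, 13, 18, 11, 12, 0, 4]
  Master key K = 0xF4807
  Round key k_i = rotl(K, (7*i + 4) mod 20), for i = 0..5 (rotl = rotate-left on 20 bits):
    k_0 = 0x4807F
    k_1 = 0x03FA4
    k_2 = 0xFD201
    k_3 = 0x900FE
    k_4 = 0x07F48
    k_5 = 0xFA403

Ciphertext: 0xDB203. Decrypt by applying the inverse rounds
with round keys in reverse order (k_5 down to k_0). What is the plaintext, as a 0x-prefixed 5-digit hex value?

0x3923E

s_0 = ciphertext = 0xDB203
s_1 = InvRound(s_0, k_5) = 0xB9833
s_2 = InvRound(s_1, k_4) = 0x2FFD0
s_3 = InvRound(s_2, k_3) = 0x5FFD7
s_4 = InvRound(s_3, k_2) = 0x4F09A
s_5 = InvRound(s_4, k_1) = 0x406F7
s_6 = InvRound(s_5, k_0) = 0x3923E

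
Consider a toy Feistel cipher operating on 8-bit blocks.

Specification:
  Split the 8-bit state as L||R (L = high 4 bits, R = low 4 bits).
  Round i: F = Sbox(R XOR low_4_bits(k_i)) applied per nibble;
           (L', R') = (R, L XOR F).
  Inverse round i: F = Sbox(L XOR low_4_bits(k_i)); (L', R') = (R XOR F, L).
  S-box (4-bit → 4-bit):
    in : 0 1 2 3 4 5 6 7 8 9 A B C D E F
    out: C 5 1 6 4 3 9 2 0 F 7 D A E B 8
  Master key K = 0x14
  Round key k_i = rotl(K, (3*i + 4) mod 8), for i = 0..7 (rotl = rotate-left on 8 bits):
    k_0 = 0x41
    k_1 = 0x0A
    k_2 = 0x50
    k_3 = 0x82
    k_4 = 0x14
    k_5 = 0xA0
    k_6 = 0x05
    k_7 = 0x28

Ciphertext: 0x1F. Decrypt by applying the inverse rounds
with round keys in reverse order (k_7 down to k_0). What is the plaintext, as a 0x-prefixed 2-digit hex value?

0xC8

s_0 = ciphertext = 0x1F
s_1 = InvRound(s_0, k_7) = 0x01
s_2 = InvRound(s_1, k_6) = 0x20
s_3 = InvRound(s_2, k_5) = 0x12
s_4 = InvRound(s_3, k_4) = 0x11
s_5 = InvRound(s_4, k_3) = 0x71
s_6 = InvRound(s_5, k_2) = 0x37
s_7 = InvRound(s_6, k_1) = 0x83
s_8 = InvRound(s_7, k_0) = 0xC8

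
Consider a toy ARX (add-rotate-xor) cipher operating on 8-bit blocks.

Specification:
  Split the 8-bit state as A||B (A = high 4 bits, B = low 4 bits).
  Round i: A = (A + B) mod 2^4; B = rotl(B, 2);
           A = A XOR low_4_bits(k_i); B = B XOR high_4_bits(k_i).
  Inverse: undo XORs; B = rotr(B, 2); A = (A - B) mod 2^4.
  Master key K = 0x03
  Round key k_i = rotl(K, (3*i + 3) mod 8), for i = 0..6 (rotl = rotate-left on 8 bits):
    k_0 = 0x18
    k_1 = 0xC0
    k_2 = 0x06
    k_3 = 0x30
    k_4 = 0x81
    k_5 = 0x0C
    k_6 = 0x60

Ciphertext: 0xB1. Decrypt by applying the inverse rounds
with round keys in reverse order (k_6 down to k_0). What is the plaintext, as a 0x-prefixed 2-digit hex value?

0x64

s_0 = ciphertext = 0xB1
s_1 = InvRound(s_0, k_6) = 0xED
s_2 = InvRound(s_1, k_5) = 0xB7
s_3 = InvRound(s_2, k_4) = 0xBF
s_4 = InvRound(s_3, k_3) = 0x83
s_5 = InvRound(s_4, k_2) = 0x2C
s_6 = InvRound(s_5, k_1) = 0x20
s_7 = InvRound(s_6, k_0) = 0x64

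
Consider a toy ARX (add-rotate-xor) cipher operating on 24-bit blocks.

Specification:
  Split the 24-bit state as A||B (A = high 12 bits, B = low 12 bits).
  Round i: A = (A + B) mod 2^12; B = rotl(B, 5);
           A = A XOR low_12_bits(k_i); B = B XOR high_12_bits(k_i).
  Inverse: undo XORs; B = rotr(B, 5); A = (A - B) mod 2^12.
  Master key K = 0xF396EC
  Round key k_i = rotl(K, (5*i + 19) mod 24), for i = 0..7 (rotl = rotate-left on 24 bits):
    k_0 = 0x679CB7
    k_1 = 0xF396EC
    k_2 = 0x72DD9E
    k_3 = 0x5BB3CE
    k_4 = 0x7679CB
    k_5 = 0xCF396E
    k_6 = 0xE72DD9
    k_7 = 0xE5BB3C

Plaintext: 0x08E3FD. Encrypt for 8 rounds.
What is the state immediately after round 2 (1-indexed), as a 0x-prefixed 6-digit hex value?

s_0 = plaintext = 0x08E3FD
s_1 = Round(s_0, k_0) = 0x83C9DE
s_2 = Round(s_1, k_1) = 0x4F64EA
s_3 = Round(s_2, k_2) = 0x47EA64
s_4 = Round(s_3, k_3) = 0xD2C92F
s_5 = Round(s_4, k_4) = 0xF90295
s_6 = Round(s_5, k_5) = 0xB4BE56
s_7 = Round(s_6, k_6) = 0x4784AE
s_8 = Round(s_7, k_7) = 0x21AB92

0x4F64EA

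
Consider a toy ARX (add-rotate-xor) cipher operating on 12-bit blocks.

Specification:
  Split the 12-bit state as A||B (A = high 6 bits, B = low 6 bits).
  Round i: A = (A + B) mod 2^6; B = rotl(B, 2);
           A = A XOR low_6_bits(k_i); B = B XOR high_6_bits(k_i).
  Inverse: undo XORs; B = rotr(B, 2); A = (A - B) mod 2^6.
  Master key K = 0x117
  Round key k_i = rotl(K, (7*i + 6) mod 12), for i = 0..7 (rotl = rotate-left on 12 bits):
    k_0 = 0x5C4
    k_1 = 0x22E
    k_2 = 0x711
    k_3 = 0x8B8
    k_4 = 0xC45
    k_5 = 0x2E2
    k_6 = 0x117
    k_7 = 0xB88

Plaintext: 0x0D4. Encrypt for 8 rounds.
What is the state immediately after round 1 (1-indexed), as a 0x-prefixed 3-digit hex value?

s_0 = plaintext = 0x0D4
s_1 = Round(s_0, k_0) = 0x4C6
s_2 = Round(s_1, k_1) = 0xDD0
s_3 = Round(s_2, k_2) = 0x59D
s_4 = Round(s_3, k_3) = 0x2D7
s_5 = Round(s_4, k_4) = 0x9EC
s_6 = Round(s_5, k_5) = 0xC79
s_7 = Round(s_6, k_6) = 0xF63
s_8 = Round(s_7, k_7) = 0xA20

0x4C6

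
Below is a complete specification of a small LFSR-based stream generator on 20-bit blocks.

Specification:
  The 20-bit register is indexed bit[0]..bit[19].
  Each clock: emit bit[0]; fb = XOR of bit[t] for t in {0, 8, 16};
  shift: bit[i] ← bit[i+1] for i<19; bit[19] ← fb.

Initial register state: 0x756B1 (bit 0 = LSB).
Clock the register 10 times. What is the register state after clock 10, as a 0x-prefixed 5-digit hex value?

0xF81D5

reg_0 = 0x756B1
clock 1: out=1, reg = 0x3AB58
clock 2: out=0, reg = 0x1D5AC
clock 3: out=0, reg = 0x0EAD6
clock 4: out=0, reg = 0x0756B
clock 5: out=1, reg = 0x03AB5
clock 6: out=1, reg = 0x81D5A
clock 7: out=0, reg = 0xC0EAD
clock 8: out=1, reg = 0xE0756
clock 9: out=0, reg = 0xF03AB
clock 10: out=1, reg = 0xF81D5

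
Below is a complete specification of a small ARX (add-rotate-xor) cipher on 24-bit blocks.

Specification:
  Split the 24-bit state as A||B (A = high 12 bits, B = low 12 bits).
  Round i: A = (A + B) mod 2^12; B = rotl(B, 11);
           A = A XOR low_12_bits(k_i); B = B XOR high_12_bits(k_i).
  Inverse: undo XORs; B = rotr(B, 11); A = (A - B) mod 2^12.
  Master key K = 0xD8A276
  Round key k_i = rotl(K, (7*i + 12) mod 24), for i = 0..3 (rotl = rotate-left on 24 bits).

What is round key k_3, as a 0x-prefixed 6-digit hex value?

0x44EDB1

K = 0xD8A276
k_0 = rotl(K, (7*0+12) mod 24) = rotl(K, 12) = 0x276D8A
k_1 = rotl(K, (7*1+12) mod 24) = rotl(K, 19) = 0xB6C513
k_2 = rotl(K, (7*2+12) mod 24) = rotl(K, 2) = 0x6289DB
k_3 = rotl(K, (7*3+12) mod 24) = rotl(K, 9) = 0x44EDB1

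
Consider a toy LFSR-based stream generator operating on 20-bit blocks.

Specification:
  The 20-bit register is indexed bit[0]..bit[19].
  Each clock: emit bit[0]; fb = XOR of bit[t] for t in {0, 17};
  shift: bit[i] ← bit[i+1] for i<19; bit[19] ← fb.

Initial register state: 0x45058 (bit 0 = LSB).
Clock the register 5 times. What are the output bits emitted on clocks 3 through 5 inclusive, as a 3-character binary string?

reg_0 = 0x45058
clock 1: out=0, reg = 0x2282C
clock 2: out=0, reg = 0x91416
clock 3: out=0, reg = 0x48A0B
clock 4: out=1, reg = 0xA4505
clock 5: out=1, reg = 0x52282

011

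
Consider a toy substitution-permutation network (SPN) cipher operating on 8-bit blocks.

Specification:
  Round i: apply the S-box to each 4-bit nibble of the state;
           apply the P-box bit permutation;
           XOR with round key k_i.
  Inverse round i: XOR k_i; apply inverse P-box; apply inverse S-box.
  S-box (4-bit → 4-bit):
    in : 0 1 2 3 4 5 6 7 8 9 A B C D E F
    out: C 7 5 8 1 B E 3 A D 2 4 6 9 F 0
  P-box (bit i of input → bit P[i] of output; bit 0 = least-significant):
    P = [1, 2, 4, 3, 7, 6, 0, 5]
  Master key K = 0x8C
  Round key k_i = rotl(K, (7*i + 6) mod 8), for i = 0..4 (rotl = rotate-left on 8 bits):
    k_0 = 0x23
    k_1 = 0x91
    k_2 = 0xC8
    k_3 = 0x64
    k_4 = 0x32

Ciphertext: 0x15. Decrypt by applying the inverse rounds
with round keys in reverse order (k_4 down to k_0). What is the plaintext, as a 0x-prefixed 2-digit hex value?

s_0 = ciphertext = 0x15
s_1 = InvRound(s_0, k_4) = 0x07
s_2 = InvRound(s_1, k_3) = 0x64
s_3 = InvRound(s_2, k_2) = 0xD8
s_4 = InvRound(s_3, k_1) = 0xC3
s_5 = InvRound(s_4, k_0) = 0x5F

0x5F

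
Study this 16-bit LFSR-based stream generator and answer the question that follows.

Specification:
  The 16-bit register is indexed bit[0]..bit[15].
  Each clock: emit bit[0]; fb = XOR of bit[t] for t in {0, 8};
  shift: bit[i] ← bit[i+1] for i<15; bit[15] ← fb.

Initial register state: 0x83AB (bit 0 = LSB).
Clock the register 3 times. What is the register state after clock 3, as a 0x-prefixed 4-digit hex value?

reg_0 = 0x83AB
clock 1: out=1, reg = 0x41D5
clock 2: out=1, reg = 0x20EA
clock 3: out=0, reg = 0x1075

0x1075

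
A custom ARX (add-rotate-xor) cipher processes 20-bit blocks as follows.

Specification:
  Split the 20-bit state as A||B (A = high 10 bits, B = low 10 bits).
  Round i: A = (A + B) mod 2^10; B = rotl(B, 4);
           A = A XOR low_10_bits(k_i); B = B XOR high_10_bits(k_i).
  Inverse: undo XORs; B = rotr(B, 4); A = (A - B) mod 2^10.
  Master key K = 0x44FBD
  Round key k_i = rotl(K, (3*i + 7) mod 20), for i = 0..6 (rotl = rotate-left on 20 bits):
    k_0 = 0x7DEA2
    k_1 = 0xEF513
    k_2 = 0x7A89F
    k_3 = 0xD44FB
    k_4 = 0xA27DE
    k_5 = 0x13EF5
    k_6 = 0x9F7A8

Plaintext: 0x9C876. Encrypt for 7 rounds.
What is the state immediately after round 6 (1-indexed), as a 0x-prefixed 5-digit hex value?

s_0 = plaintext = 0x9C876
s_1 = Round(s_0, k_0) = 0x12A96
s_2 = Round(s_1, k_1) = 0xFCED7
s_3 = Round(s_2, k_2) = 0x95491
s_4 = Round(s_3, k_3) = 0x87643
s_5 = Round(s_4, k_4) = 0xEFAB0
s_6 = Round(s_5, k_5) = 0x26F45
s_7 = Round(s_6, k_6) = 0x12220

0x26F45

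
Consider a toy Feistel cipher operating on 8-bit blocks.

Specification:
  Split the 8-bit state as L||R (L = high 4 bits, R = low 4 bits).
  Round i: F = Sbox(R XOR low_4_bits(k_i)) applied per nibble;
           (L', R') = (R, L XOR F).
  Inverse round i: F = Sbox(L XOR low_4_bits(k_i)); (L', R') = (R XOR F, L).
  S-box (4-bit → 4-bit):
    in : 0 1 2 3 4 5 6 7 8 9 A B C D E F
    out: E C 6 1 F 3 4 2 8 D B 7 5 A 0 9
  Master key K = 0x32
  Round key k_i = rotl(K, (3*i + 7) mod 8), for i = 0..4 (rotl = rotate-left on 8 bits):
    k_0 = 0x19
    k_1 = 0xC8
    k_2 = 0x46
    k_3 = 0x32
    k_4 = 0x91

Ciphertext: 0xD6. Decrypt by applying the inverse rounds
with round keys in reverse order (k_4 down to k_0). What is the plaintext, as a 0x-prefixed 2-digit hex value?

0x2C

s_0 = ciphertext = 0xD6
s_1 = InvRound(s_0, k_4) = 0x3D
s_2 = InvRound(s_1, k_3) = 0x13
s_3 = InvRound(s_2, k_2) = 0x11
s_4 = InvRound(s_3, k_1) = 0xC1
s_5 = InvRound(s_4, k_0) = 0x2C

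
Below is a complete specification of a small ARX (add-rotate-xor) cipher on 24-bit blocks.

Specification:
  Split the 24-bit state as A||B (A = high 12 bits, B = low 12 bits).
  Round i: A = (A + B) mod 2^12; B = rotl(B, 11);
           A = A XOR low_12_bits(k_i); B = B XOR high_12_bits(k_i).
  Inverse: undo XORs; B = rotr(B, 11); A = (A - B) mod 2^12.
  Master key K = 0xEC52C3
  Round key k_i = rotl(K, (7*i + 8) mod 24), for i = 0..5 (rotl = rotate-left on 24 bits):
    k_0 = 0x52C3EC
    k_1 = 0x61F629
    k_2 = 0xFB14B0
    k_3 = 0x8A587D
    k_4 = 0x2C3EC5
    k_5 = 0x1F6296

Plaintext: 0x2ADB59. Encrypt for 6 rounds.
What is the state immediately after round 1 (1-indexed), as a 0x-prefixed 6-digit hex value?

0xDEA880

s_0 = plaintext = 0x2ADB59
s_1 = Round(s_0, k_0) = 0xDEA880
s_2 = Round(s_1, k_1) = 0x04325F
s_3 = Round(s_2, k_2) = 0x61269E
s_4 = Round(s_3, k_3) = 0x4CDBEA
s_5 = Round(s_4, k_4) = 0xE72736
s_6 = Round(s_5, k_5) = 0x73E26D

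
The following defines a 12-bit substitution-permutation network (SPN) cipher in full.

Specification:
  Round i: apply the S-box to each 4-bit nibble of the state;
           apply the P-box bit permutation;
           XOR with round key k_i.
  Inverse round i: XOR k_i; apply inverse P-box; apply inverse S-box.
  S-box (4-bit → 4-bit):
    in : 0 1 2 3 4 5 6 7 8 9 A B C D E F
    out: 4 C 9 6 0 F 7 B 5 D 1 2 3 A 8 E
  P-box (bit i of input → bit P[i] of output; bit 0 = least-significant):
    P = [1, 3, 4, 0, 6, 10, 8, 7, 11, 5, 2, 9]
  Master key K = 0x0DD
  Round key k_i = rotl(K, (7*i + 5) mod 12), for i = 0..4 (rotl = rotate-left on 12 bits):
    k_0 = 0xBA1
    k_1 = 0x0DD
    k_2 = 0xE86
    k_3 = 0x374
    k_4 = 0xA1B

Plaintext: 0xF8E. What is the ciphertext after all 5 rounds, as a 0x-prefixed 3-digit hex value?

s_0 = plaintext = 0xF8E
s_1 = Round(s_0, k_0) = 0x8C4
s_2 = Round(s_1, k_1) = 0xC99
s_3 = Round(s_2, k_2) = 0x775
s_4 = Round(s_3, k_3) = 0xD8F
s_5 = Round(s_4, k_4) = 0x962

0x962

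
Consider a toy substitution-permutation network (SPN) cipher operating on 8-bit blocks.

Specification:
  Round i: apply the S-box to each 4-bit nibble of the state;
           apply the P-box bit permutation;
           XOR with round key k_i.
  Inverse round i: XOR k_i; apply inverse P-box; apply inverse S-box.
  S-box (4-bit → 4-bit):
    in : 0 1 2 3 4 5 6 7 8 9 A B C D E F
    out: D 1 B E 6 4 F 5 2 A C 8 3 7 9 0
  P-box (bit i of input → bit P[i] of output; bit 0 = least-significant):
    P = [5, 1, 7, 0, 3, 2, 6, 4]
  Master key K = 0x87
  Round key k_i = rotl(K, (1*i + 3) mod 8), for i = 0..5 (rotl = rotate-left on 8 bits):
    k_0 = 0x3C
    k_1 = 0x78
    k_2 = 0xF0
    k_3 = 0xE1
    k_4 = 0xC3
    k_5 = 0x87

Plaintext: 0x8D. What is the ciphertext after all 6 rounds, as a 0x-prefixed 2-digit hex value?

s_0 = plaintext = 0x8D
s_1 = Round(s_0, k_0) = 0x9A
s_2 = Round(s_1, k_1) = 0xED
s_3 = Round(s_2, k_2) = 0x4A
s_4 = Round(s_3, k_3) = 0x24
s_5 = Round(s_4, k_4) = 0x5D
s_6 = Round(s_5, k_5) = 0x65

0x65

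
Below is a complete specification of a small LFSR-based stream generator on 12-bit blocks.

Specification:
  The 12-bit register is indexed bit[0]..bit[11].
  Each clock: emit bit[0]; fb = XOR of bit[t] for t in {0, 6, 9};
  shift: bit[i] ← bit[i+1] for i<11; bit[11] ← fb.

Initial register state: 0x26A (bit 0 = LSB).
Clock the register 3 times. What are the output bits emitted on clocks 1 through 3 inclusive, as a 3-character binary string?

reg_0 = 0x26A
clock 1: out=0, reg = 0x135
clock 2: out=1, reg = 0x89A
clock 3: out=0, reg = 0x44D

010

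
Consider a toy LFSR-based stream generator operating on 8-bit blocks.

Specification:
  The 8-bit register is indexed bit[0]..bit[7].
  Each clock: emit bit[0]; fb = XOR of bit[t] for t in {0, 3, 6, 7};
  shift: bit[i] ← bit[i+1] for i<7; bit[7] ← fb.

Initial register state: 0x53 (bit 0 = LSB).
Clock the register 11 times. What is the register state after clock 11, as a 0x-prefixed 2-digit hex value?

reg_0 = 0x53
clock 1: out=1, reg = 0x29
clock 2: out=1, reg = 0x14
clock 3: out=0, reg = 0x0A
clock 4: out=0, reg = 0x85
clock 5: out=1, reg = 0x42
clock 6: out=0, reg = 0xA1
clock 7: out=1, reg = 0x50
clock 8: out=0, reg = 0xA8
clock 9: out=0, reg = 0x54
clock 10: out=0, reg = 0xAA
clock 11: out=0, reg = 0x55

0x55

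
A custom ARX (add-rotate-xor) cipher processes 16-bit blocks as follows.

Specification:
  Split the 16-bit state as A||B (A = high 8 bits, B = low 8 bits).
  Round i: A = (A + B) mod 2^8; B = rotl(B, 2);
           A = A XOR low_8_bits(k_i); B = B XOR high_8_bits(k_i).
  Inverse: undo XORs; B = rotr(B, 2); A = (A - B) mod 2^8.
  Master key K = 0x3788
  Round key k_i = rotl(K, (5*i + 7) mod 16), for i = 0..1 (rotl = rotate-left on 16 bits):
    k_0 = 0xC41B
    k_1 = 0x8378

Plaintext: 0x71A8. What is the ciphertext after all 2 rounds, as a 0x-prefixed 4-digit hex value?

0x101A

s_0 = plaintext = 0x71A8
s_1 = Round(s_0, k_0) = 0x0266
s_2 = Round(s_1, k_1) = 0x101A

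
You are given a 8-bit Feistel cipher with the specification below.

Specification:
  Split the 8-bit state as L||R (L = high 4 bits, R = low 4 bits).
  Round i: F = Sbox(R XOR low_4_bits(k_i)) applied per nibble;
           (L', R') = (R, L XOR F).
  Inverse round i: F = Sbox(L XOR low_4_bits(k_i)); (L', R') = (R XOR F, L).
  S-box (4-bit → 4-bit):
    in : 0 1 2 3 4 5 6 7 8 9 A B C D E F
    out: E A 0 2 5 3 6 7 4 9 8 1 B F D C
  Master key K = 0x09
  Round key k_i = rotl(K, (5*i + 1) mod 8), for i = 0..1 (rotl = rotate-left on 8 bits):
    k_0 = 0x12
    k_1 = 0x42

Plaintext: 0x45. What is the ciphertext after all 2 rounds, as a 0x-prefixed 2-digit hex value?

s_0 = plaintext = 0x45
s_1 = Round(s_0, k_0) = 0x53
s_2 = Round(s_1, k_1) = 0x3F

0x3F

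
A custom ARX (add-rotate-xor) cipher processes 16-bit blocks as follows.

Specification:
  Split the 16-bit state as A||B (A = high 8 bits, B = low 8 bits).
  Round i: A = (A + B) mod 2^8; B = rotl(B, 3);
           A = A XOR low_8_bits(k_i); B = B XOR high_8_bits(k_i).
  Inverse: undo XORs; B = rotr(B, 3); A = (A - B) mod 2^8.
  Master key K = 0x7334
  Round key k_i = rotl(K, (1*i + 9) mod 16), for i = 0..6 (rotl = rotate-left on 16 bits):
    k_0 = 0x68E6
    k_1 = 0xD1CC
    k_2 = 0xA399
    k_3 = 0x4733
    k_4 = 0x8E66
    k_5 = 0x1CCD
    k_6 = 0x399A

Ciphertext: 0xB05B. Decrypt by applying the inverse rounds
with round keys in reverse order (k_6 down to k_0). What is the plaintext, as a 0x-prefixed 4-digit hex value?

s_0 = ciphertext = 0xB05B
s_1 = InvRound(s_0, k_6) = 0xDE4C
s_2 = InvRound(s_1, k_5) = 0x090A
s_3 = InvRound(s_2, k_4) = 0xDF90
s_4 = InvRound(s_3, k_3) = 0xF2FA
s_5 = InvRound(s_4, k_2) = 0x402B
s_6 = InvRound(s_5, k_1) = 0x2D5F
s_7 = InvRound(s_6, k_0) = 0xE5E6

0xE5E6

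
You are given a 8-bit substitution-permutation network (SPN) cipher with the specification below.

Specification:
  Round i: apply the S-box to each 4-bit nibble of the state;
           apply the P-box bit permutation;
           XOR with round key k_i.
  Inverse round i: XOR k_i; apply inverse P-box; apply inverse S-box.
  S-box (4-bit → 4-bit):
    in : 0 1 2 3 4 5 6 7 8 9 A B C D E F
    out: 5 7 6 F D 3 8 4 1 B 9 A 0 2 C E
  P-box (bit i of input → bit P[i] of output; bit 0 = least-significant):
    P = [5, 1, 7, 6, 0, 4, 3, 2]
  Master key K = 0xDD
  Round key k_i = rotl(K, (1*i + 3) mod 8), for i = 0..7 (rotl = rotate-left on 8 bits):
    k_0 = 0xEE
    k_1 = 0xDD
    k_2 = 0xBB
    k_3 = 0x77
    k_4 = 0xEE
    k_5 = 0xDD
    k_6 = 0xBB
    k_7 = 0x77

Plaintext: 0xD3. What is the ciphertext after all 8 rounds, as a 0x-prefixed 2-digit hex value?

s_0 = plaintext = 0xD3
s_1 = Round(s_0, k_0) = 0x1C
s_2 = Round(s_1, k_1) = 0xC4
s_3 = Round(s_2, k_2) = 0x5B
s_4 = Round(s_3, k_3) = 0x24
s_5 = Round(s_4, k_4) = 0x16
s_6 = Round(s_5, k_5) = 0x84
s_7 = Round(s_6, k_6) = 0x5A
s_8 = Round(s_7, k_7) = 0x06

0x06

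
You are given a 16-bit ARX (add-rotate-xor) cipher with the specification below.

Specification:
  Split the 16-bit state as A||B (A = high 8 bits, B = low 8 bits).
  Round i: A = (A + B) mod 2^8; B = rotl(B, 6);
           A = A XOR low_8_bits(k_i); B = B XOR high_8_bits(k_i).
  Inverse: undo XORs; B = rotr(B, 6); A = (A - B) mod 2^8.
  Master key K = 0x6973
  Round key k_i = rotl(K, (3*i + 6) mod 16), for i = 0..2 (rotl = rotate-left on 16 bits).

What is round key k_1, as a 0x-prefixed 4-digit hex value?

K = 0x6973
k_0 = rotl(K, (3*0+6) mod 16) = rotl(K, 6) = 0x5CDA
k_1 = rotl(K, (3*1+6) mod 16) = rotl(K, 9) = 0xE6D2

0xE6D2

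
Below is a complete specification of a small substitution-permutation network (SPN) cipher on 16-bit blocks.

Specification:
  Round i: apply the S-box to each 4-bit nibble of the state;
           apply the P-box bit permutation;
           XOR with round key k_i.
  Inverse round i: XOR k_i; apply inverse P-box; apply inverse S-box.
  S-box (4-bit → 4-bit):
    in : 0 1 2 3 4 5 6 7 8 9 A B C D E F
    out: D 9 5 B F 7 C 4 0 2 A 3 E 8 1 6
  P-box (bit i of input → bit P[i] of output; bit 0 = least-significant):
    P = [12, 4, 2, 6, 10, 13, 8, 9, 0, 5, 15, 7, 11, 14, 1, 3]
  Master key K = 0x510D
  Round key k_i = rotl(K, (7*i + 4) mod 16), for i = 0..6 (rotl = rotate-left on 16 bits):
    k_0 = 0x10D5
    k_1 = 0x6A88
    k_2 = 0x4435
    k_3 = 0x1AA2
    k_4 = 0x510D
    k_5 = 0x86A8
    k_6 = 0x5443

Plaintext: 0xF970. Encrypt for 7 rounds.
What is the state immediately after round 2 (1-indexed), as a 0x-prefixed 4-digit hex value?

0x1653

s_0 = plaintext = 0xF970
s_1 = Round(s_0, k_0) = 0x41B3
s_2 = Round(s_1, k_1) = 0x1653
s_3 = Round(s_2, k_2) = 0xF9ED
s_4 = Round(s_3, k_3) = 0x5EC0
s_5 = Round(s_4, k_4) = 0x2A4A
s_6 = Round(s_5, k_5) = 0xA95A
s_7 = Round(s_6, k_6) = 0x313B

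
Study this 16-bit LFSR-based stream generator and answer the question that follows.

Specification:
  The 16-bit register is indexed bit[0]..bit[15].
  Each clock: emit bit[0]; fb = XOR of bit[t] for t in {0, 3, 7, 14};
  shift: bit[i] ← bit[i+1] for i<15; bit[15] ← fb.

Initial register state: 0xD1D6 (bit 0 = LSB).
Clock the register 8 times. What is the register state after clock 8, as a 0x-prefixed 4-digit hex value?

reg_0 = 0xD1D6
clock 1: out=0, reg = 0x68EB
clock 2: out=1, reg = 0x3475
clock 3: out=1, reg = 0x9A3A
clock 4: out=0, reg = 0xCD1D
clock 5: out=1, reg = 0xE68E
clock 6: out=0, reg = 0xF347
clock 7: out=1, reg = 0x79A3
clock 8: out=1, reg = 0xBCD1

0xBCD1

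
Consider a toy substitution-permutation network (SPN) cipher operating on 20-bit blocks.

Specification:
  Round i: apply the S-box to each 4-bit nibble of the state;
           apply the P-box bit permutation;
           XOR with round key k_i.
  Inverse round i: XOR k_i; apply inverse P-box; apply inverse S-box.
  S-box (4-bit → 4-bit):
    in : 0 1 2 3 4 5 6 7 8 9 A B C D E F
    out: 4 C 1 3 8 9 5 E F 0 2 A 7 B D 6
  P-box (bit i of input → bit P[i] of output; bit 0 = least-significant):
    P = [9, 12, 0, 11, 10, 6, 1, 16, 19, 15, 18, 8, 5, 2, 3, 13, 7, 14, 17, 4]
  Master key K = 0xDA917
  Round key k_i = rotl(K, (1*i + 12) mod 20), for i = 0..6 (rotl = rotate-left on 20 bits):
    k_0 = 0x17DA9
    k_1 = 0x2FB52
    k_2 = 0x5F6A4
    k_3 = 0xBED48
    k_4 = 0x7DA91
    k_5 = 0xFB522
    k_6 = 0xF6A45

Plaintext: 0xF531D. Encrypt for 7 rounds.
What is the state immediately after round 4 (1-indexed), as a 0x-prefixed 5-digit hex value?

s_0 = plaintext = 0xF531D
s_1 = Round(s_0, k_0) = 0xA878B
s_2 = Round(s_1, k_1) = 0x7063C
s_3 = Round(s_2, k_2) = 0xBA0FD
s_4 = Round(s_3, k_3) = 0xFB71E
s_5 = Round(s_4, k_4) = 0x03196
s_6 = Round(s_5, k_5) = 0x9B607
s_7 = Round(s_6, k_6) = 0x35242

0xFB71E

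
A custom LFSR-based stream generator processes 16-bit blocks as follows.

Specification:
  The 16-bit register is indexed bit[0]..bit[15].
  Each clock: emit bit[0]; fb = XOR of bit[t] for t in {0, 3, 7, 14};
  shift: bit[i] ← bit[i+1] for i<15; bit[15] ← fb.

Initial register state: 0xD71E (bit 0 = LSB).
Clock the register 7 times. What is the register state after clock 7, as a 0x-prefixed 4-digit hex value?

reg_0 = 0xD71E
clock 1: out=0, reg = 0x6B8F
clock 2: out=1, reg = 0x35C7
clock 3: out=1, reg = 0x1AE3
clock 4: out=1, reg = 0x0D71
clock 5: out=1, reg = 0x86B8
clock 6: out=0, reg = 0x435C
clock 7: out=0, reg = 0x21AE

0x21AE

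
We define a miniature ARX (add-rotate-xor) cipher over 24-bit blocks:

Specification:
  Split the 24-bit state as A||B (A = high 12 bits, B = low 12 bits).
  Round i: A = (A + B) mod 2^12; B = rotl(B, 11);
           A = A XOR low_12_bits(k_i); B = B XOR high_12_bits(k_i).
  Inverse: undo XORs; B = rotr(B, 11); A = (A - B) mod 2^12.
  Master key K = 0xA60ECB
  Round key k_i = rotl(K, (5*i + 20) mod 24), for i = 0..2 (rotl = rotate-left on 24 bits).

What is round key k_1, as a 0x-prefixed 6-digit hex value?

K = 0xA60ECB
k_0 = rotl(K, (5*0+20) mod 24) = rotl(K, 20) = 0xBA60EC
k_1 = rotl(K, (5*1+20) mod 24) = rotl(K, 1) = 0x4C1D97

0x4C1D97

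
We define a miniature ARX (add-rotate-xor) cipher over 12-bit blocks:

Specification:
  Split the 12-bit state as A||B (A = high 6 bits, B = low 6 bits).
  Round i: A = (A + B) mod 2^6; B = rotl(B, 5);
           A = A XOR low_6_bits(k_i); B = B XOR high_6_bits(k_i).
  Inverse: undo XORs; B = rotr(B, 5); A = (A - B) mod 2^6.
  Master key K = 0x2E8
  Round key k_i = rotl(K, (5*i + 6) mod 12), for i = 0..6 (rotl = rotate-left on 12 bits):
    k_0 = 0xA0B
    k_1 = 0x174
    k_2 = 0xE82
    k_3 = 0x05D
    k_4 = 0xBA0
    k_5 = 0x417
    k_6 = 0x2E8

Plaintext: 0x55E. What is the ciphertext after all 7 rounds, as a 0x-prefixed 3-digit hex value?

s_0 = plaintext = 0x55E
s_1 = Round(s_0, k_0) = 0xE27
s_2 = Round(s_1, k_1) = 0xAF6
s_3 = Round(s_2, k_2) = 0x8E1
s_4 = Round(s_3, k_3) = 0x671
s_5 = Round(s_4, k_4) = 0xA96
s_6 = Round(s_5, k_5) = 0x5DB
s_7 = Round(s_6, k_6) = 0x6A6

0x6A6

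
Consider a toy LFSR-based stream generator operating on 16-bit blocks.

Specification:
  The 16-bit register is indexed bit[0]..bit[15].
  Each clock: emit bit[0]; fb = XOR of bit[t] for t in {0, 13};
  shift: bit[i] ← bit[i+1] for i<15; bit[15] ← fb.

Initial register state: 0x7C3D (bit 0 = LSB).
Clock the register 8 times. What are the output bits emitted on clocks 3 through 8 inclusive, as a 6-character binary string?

reg_0 = 0x7C3D
clock 1: out=1, reg = 0x3E1E
clock 2: out=0, reg = 0x9F0F
clock 3: out=1, reg = 0xCF87
clock 4: out=1, reg = 0xE7C3
clock 5: out=1, reg = 0x73E1
clock 6: out=1, reg = 0x39F0
clock 7: out=0, reg = 0x9CF8
clock 8: out=0, reg = 0x4E7C

111100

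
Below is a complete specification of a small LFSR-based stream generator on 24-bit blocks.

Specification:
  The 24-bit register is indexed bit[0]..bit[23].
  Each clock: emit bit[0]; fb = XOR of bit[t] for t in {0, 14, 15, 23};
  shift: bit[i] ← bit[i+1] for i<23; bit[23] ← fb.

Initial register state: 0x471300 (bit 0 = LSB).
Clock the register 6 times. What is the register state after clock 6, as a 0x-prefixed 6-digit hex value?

0x391C4C

reg_0 = 0x471300
clock 1: out=0, reg = 0x238980
clock 2: out=0, reg = 0x91C4C0
clock 3: out=0, reg = 0xC8E260
clock 4: out=0, reg = 0xE47130
clock 5: out=0, reg = 0x723898
clock 6: out=0, reg = 0x391C4C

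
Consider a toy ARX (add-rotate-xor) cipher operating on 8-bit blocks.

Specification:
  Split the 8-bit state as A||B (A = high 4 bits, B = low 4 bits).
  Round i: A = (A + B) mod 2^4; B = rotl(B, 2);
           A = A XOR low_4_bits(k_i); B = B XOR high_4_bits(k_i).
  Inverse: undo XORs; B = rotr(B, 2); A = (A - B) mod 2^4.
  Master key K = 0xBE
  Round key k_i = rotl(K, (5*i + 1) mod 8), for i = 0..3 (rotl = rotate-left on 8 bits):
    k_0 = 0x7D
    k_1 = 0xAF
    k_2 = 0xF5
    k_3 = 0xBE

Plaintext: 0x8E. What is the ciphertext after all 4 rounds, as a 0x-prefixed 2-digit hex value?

s_0 = plaintext = 0x8E
s_1 = Round(s_0, k_0) = 0xBC
s_2 = Round(s_1, k_1) = 0x89
s_3 = Round(s_2, k_2) = 0x49
s_4 = Round(s_3, k_3) = 0x3D

0x3D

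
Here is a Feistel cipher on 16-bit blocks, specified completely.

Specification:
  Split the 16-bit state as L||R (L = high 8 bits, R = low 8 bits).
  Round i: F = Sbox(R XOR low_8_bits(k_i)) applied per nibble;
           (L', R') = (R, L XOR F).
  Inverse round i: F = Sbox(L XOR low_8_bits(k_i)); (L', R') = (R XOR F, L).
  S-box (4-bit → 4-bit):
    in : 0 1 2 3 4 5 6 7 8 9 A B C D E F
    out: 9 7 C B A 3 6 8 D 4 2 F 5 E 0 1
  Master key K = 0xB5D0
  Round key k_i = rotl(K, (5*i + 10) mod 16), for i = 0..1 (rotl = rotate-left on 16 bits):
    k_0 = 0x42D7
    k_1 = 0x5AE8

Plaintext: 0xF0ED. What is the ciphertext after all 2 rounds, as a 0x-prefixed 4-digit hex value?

s_0 = plaintext = 0xF0ED
s_1 = Round(s_0, k_0) = 0xED42
s_2 = Round(s_1, k_1) = 0x42CF

0x42CF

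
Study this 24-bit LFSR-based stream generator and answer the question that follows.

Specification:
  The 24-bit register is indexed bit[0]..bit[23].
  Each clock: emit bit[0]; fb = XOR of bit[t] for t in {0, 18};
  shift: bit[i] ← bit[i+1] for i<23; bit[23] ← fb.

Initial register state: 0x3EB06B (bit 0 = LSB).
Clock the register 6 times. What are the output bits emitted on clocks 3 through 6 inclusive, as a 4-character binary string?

0101

reg_0 = 0x3EB06B
clock 1: out=1, reg = 0x1F5835
clock 2: out=1, reg = 0x0FAC1A
clock 3: out=0, reg = 0x87D60D
clock 4: out=1, reg = 0x43EB06
clock 5: out=0, reg = 0x21F583
clock 6: out=1, reg = 0x90FAC1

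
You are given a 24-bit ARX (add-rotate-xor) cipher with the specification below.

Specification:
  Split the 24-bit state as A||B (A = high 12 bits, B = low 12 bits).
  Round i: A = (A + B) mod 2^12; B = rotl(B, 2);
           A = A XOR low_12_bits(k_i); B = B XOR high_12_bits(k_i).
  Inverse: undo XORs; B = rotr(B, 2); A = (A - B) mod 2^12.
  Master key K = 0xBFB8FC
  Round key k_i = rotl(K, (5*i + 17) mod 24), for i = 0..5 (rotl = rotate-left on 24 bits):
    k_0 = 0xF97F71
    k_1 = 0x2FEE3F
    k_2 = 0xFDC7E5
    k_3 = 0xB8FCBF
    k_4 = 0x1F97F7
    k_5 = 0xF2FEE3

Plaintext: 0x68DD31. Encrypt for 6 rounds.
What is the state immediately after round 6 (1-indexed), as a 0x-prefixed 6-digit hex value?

0x8D0BF4

s_0 = plaintext = 0x68DD31
s_1 = Round(s_0, k_0) = 0xCCFB50
s_2 = Round(s_1, k_1) = 0x620FBC
s_3 = Round(s_2, k_2) = 0x23912F
s_4 = Round(s_3, k_3) = 0xFD7F33
s_5 = Round(s_4, k_4) = 0x8FDD36
s_6 = Round(s_5, k_5) = 0x8D0BF4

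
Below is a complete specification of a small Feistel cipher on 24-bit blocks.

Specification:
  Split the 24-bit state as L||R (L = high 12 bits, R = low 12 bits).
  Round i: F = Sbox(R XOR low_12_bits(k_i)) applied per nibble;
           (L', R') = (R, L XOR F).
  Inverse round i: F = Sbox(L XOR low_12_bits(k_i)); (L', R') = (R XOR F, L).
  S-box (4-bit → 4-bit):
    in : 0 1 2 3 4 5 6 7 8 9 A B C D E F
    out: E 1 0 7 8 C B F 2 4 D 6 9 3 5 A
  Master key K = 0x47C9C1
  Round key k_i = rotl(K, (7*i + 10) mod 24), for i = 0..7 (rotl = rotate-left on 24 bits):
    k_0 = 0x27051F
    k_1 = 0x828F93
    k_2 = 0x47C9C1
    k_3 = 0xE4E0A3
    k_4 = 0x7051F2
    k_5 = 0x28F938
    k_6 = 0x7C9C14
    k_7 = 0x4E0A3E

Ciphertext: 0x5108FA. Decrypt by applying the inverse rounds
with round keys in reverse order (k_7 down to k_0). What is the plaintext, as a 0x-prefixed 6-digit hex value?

s_0 = ciphertext = 0x5108FA
s_1 = InvRound(s_0, k_7) = 0x2FF510
s_2 = InvRound(s_1, k_6) = 0x0462FF
s_3 = InvRound(s_2, k_5) = 0x60A046
s_4 = InvRound(s_3, k_4) = 0xFE460A
s_5 = InvRound(s_4, k_3) = 0xC85FE4
s_6 = InvRound(s_5, k_2) = 0x36CC85
s_7 = InvRound(s_6, k_1) = 0x52F36C
s_8 = InvRound(s_7, k_0) = 0xD1252F

0xD1252F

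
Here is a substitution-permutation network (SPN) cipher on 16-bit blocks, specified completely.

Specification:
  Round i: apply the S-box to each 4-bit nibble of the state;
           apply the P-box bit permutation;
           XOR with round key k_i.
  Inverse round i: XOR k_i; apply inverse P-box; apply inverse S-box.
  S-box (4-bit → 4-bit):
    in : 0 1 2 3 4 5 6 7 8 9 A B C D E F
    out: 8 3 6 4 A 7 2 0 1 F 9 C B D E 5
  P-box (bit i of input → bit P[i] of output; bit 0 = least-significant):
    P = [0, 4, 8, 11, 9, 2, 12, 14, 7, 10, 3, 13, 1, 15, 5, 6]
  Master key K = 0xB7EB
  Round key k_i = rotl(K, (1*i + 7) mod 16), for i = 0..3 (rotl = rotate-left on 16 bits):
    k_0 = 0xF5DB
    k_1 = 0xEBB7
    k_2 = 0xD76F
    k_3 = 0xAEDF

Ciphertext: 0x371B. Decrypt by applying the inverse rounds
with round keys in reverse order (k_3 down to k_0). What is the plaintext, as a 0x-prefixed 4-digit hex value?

0x3134

s_0 = ciphertext = 0x371B
s_1 = InvRound(s_0, k_3) = 0x482B
s_2 = InvRound(s_1, k_2) = 0x465B
s_3 = InvRound(s_2, k_1) = 0xE96B
s_4 = InvRound(s_3, k_0) = 0x3134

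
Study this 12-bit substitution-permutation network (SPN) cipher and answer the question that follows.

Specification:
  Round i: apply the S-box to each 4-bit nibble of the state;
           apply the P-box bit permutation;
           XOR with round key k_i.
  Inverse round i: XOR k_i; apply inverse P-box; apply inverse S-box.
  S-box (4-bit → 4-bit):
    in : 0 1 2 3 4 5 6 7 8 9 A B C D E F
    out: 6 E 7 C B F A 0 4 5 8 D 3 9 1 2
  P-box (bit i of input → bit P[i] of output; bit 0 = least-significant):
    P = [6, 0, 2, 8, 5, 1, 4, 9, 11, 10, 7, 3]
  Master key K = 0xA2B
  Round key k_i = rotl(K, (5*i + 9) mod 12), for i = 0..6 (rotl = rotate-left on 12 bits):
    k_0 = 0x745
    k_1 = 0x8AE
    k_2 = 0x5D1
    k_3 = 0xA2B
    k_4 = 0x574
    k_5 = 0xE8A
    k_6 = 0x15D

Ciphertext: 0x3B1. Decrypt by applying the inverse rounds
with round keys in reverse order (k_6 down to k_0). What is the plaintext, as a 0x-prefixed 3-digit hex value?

s_0 = ciphertext = 0x3B1
s_1 = InvRound(s_0, k_6) = 0x3D9
s_2 = InvRound(s_1, k_5) = 0xC04
s_3 = InvRound(s_2, k_4) = 0xE9D
s_4 = InvRound(s_3, k_3) = 0x028
s_5 = InvRound(s_4, k_2) = 0x194
s_6 = InvRound(s_5, k_1) = 0xD2A
s_7 = InvRound(s_6, k_0) = 0xD42

0xD42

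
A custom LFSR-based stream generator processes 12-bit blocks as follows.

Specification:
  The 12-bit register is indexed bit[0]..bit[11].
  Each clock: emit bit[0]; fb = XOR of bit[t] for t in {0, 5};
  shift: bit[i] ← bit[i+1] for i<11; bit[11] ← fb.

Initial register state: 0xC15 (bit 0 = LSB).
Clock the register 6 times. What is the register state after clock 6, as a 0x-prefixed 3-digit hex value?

reg_0 = 0xC15
clock 1: out=1, reg = 0xE0A
clock 2: out=0, reg = 0x705
clock 3: out=1, reg = 0xB82
clock 4: out=0, reg = 0x5C1
clock 5: out=1, reg = 0xAE0
clock 6: out=0, reg = 0xD70

0xD70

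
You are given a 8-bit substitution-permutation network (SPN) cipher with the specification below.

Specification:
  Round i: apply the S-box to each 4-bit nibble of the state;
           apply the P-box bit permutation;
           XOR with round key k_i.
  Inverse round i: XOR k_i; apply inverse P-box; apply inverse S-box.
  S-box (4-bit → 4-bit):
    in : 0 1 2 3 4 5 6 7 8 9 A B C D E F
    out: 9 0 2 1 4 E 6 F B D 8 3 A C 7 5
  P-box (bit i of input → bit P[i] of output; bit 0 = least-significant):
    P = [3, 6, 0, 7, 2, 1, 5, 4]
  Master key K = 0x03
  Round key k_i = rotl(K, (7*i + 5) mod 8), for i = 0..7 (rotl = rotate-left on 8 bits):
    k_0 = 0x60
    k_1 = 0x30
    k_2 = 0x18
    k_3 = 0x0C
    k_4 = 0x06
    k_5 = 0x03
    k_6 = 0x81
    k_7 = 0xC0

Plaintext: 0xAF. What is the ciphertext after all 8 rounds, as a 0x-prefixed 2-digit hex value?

0x6E

s_0 = plaintext = 0xAF
s_1 = Round(s_0, k_0) = 0x79
s_2 = Round(s_1, k_1) = 0x8F
s_3 = Round(s_2, k_2) = 0x07
s_4 = Round(s_3, k_3) = 0xD1
s_5 = Round(s_4, k_4) = 0x36
s_6 = Round(s_5, k_5) = 0x46
s_7 = Round(s_6, k_6) = 0xE0
s_8 = Round(s_7, k_7) = 0x6E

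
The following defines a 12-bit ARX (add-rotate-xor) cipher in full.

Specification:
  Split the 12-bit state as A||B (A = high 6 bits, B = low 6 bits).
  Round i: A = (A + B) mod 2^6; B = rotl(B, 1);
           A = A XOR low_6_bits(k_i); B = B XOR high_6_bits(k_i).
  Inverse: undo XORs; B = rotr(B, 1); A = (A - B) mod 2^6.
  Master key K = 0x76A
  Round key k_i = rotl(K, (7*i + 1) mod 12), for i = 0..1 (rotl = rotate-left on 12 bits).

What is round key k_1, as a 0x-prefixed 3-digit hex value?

K = 0x76A
k_0 = rotl(K, (7*0+1) mod 12) = rotl(K, 1) = 0xED4
k_1 = rotl(K, (7*1+1) mod 12) = rotl(K, 8) = 0xA76

0xA76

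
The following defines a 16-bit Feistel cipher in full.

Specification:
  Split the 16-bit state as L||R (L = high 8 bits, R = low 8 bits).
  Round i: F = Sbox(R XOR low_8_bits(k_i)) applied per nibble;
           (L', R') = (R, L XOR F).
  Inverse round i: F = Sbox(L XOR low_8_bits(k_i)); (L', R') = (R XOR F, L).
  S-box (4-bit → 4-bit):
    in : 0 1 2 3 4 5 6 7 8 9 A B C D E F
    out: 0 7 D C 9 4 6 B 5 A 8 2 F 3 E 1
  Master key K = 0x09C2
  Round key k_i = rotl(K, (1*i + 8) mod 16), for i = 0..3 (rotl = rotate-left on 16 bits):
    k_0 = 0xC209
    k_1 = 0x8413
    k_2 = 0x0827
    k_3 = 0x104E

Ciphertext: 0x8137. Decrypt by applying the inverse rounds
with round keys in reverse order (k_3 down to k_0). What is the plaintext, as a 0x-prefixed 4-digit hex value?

0xD472

s_0 = ciphertext = 0x8137
s_1 = InvRound(s_0, k_3) = 0xC681
s_2 = InvRound(s_1, k_2) = 0x66C6
s_3 = InvRound(s_2, k_1) = 0x7266
s_4 = InvRound(s_3, k_0) = 0xD472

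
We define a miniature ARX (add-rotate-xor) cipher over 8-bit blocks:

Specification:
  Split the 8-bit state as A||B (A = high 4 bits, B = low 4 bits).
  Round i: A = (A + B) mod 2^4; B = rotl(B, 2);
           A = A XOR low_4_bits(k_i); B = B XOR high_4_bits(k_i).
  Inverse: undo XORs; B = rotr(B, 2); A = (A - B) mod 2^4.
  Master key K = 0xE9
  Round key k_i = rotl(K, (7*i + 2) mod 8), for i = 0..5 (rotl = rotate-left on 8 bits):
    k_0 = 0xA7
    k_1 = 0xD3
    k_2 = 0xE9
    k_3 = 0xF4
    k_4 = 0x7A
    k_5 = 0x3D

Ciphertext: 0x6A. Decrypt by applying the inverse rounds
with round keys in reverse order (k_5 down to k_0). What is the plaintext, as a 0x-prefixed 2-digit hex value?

0xC7

s_0 = ciphertext = 0x6A
s_1 = InvRound(s_0, k_5) = 0x56
s_2 = InvRound(s_1, k_4) = 0xB4
s_3 = InvRound(s_2, k_3) = 0x1E
s_4 = InvRound(s_3, k_2) = 0x80
s_5 = InvRound(s_4, k_1) = 0x47
s_6 = InvRound(s_5, k_0) = 0xC7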